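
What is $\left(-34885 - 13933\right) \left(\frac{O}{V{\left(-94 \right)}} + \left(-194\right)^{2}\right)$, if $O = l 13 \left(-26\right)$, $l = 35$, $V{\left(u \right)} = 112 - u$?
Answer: $- \frac{188954609074}{103} \approx -1.8345 \cdot 10^{9}$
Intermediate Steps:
$O = -11830$ ($O = 35 \cdot 13 \left(-26\right) = 455 \left(-26\right) = -11830$)
$\left(-34885 - 13933\right) \left(\frac{O}{V{\left(-94 \right)}} + \left(-194\right)^{2}\right) = \left(-34885 - 13933\right) \left(- \frac{11830}{112 - -94} + \left(-194\right)^{2}\right) = - 48818 \left(- \frac{11830}{112 + 94} + 37636\right) = - 48818 \left(- \frac{11830}{206} + 37636\right) = - 48818 \left(\left(-11830\right) \frac{1}{206} + 37636\right) = - 48818 \left(- \frac{5915}{103} + 37636\right) = \left(-48818\right) \frac{3870593}{103} = - \frac{188954609074}{103}$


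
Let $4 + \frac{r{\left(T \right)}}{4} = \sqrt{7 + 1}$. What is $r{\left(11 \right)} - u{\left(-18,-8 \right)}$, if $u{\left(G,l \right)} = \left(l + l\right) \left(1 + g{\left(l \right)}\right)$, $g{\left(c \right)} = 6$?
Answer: $96 + 8 \sqrt{2} \approx 107.31$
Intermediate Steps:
$r{\left(T \right)} = -16 + 8 \sqrt{2}$ ($r{\left(T \right)} = -16 + 4 \sqrt{7 + 1} = -16 + 4 \sqrt{8} = -16 + 4 \cdot 2 \sqrt{2} = -16 + 8 \sqrt{2}$)
$u{\left(G,l \right)} = 14 l$ ($u{\left(G,l \right)} = \left(l + l\right) \left(1 + 6\right) = 2 l 7 = 14 l$)
$r{\left(11 \right)} - u{\left(-18,-8 \right)} = \left(-16 + 8 \sqrt{2}\right) - 14 \left(-8\right) = \left(-16 + 8 \sqrt{2}\right) - -112 = \left(-16 + 8 \sqrt{2}\right) + 112 = 96 + 8 \sqrt{2}$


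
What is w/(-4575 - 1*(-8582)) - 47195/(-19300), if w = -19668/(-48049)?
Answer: 1817388704057/743174843980 ≈ 2.4454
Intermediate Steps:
w = 19668/48049 (w = -19668*(-1/48049) = 19668/48049 ≈ 0.40933)
w/(-4575 - 1*(-8582)) - 47195/(-19300) = 19668/(48049*(-4575 - 1*(-8582))) - 47195/(-19300) = 19668/(48049*(-4575 + 8582)) - 47195*(-1/19300) = (19668/48049)/4007 + 9439/3860 = (19668/48049)*(1/4007) + 9439/3860 = 19668/192532343 + 9439/3860 = 1817388704057/743174843980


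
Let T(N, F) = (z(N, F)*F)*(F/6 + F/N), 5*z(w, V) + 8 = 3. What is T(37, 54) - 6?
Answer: -21120/37 ≈ -570.81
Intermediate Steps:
z(w, V) = -1 (z(w, V) = -8/5 + (⅕)*3 = -8/5 + ⅗ = -1)
T(N, F) = -F*(F/6 + F/N) (T(N, F) = (-F)*(F/6 + F/N) = -F*(F/6 + F/N))
T(37, 54) - 6 = (⅙)*54²*(-6 - 1*37)/37 - 6 = (⅙)*2916*(1/37)*(-6 - 37) - 6 = (⅙)*2916*(1/37)*(-43) - 6 = -20898/37 - 6 = -21120/37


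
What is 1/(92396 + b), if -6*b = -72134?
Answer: 3/313255 ≈ 9.5769e-6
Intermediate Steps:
b = 36067/3 (b = -1/6*(-72134) = 36067/3 ≈ 12022.)
1/(92396 + b) = 1/(92396 + 36067/3) = 1/(313255/3) = 3/313255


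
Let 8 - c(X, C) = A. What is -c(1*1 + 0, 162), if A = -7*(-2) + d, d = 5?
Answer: 11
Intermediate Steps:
A = 19 (A = -7*(-2) + 5 = 14 + 5 = 19)
c(X, C) = -11 (c(X, C) = 8 - 1*19 = 8 - 19 = -11)
-c(1*1 + 0, 162) = -1*(-11) = 11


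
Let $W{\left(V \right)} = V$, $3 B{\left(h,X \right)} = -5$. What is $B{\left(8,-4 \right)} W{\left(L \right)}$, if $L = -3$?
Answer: $5$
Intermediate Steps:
$B{\left(h,X \right)} = - \frac{5}{3}$ ($B{\left(h,X \right)} = \frac{1}{3} \left(-5\right) = - \frac{5}{3}$)
$B{\left(8,-4 \right)} W{\left(L \right)} = \left(- \frac{5}{3}\right) \left(-3\right) = 5$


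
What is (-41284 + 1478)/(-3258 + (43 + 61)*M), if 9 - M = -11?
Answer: 19903/589 ≈ 33.791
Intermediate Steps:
M = 20 (M = 9 - 1*(-11) = 9 + 11 = 20)
(-41284 + 1478)/(-3258 + (43 + 61)*M) = (-41284 + 1478)/(-3258 + (43 + 61)*20) = -39806/(-3258 + 104*20) = -39806/(-3258 + 2080) = -39806/(-1178) = -39806*(-1/1178) = 19903/589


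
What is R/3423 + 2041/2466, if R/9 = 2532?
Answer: 21060517/2813706 ≈ 7.4850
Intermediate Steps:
R = 22788 (R = 9*2532 = 22788)
R/3423 + 2041/2466 = 22788/3423 + 2041/2466 = 22788*(1/3423) + 2041*(1/2466) = 7596/1141 + 2041/2466 = 21060517/2813706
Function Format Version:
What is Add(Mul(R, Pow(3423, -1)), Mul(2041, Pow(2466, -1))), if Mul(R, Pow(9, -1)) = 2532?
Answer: Rational(21060517, 2813706) ≈ 7.4850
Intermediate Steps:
R = 22788 (R = Mul(9, 2532) = 22788)
Add(Mul(R, Pow(3423, -1)), Mul(2041, Pow(2466, -1))) = Add(Mul(22788, Pow(3423, -1)), Mul(2041, Pow(2466, -1))) = Add(Mul(22788, Rational(1, 3423)), Mul(2041, Rational(1, 2466))) = Add(Rational(7596, 1141), Rational(2041, 2466)) = Rational(21060517, 2813706)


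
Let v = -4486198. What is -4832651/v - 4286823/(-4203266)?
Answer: 9886113601780/4714170880667 ≈ 2.0971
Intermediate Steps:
-4832651/v - 4286823/(-4203266) = -4832651/(-4486198) - 4286823/(-4203266) = -4832651*(-1/4486198) - 4286823*(-1/4203266) = 4832651/4486198 + 4286823/4203266 = 9886113601780/4714170880667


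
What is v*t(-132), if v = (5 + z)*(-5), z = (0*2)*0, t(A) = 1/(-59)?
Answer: 25/59 ≈ 0.42373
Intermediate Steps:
t(A) = -1/59
z = 0 (z = 0*0 = 0)
v = -25 (v = (5 + 0)*(-5) = 5*(-5) = -25)
v*t(-132) = -25*(-1/59) = 25/59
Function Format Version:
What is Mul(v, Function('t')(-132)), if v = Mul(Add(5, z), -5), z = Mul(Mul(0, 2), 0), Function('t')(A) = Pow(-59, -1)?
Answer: Rational(25, 59) ≈ 0.42373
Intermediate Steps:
Function('t')(A) = Rational(-1, 59)
z = 0 (z = Mul(0, 0) = 0)
v = -25 (v = Mul(Add(5, 0), -5) = Mul(5, -5) = -25)
Mul(v, Function('t')(-132)) = Mul(-25, Rational(-1, 59)) = Rational(25, 59)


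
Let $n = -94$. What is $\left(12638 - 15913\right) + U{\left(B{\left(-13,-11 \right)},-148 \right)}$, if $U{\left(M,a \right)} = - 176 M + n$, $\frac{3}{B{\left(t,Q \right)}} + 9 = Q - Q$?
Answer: $- \frac{9931}{3} \approx -3310.3$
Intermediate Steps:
$B{\left(t,Q \right)} = - \frac{1}{3}$ ($B{\left(t,Q \right)} = \frac{3}{-9 + \left(Q - Q\right)} = \frac{3}{-9 + 0} = \frac{3}{-9} = 3 \left(- \frac{1}{9}\right) = - \frac{1}{3}$)
$U{\left(M,a \right)} = -94 - 176 M$ ($U{\left(M,a \right)} = - 176 M - 94 = -94 - 176 M$)
$\left(12638 - 15913\right) + U{\left(B{\left(-13,-11 \right)},-148 \right)} = \left(12638 - 15913\right) - \frac{106}{3} = -3275 + \left(-94 + \frac{176}{3}\right) = -3275 - \frac{106}{3} = - \frac{9931}{3}$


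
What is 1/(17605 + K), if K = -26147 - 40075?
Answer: -1/48617 ≈ -2.0569e-5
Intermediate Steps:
K = -66222
1/(17605 + K) = 1/(17605 - 66222) = 1/(-48617) = -1/48617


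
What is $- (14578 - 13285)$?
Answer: $-1293$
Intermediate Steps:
$- (14578 - 13285) = \left(-1\right) 1293 = -1293$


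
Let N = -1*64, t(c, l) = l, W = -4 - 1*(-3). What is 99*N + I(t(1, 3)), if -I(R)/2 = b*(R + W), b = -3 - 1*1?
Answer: -6320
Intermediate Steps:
W = -1 (W = -4 + 3 = -1)
b = -4 (b = -3 - 1 = -4)
N = -64
I(R) = -8 + 8*R (I(R) = -(-8)*(R - 1) = -(-8)*(-1 + R) = -2*(4 - 4*R) = -8 + 8*R)
99*N + I(t(1, 3)) = 99*(-64) + (-8 + 8*3) = -6336 + (-8 + 24) = -6336 + 16 = -6320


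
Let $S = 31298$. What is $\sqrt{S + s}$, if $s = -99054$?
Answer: $2 i \sqrt{16939} \approx 260.3 i$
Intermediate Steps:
$\sqrt{S + s} = \sqrt{31298 - 99054} = \sqrt{-67756} = 2 i \sqrt{16939}$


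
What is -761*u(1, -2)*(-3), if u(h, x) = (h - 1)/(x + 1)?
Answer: 0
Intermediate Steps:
u(h, x) = (-1 + h)/(1 + x)
-761*u(1, -2)*(-3) = -761*(-1 + 1)/(1 - 2)*(-3) = -761*0/(-1)*(-3) = -761*(-1*0)*(-3) = -0*(-3) = -761*0 = 0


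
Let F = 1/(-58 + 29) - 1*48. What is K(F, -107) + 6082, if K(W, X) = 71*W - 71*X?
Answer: 297788/29 ≈ 10269.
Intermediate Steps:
F = -1393/29 (F = 1/(-29) - 48 = -1/29 - 48 = -1393/29 ≈ -48.034)
K(W, X) = -71*X + 71*W
K(F, -107) + 6082 = (-71*(-107) + 71*(-1393/29)) + 6082 = (7597 - 98903/29) + 6082 = 121410/29 + 6082 = 297788/29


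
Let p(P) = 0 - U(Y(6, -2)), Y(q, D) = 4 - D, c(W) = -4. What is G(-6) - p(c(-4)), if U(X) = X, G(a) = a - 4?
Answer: -4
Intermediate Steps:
G(a) = -4 + a
p(P) = -6 (p(P) = 0 - (4 - 1*(-2)) = 0 - (4 + 2) = 0 - 1*6 = 0 - 6 = -6)
G(-6) - p(c(-4)) = (-4 - 6) - 1*(-6) = -10 + 6 = -4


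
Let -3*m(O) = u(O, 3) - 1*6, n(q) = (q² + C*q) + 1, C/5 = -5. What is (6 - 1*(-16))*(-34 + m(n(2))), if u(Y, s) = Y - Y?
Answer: -704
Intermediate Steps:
C = -25 (C = 5*(-5) = -25)
u(Y, s) = 0
n(q) = 1 + q² - 25*q (n(q) = (q² - 25*q) + 1 = 1 + q² - 25*q)
m(O) = 2 (m(O) = -(0 - 1*6)/3 = -(0 - 6)/3 = -⅓*(-6) = 2)
(6 - 1*(-16))*(-34 + m(n(2))) = (6 - 1*(-16))*(-34 + 2) = (6 + 16)*(-32) = 22*(-32) = -704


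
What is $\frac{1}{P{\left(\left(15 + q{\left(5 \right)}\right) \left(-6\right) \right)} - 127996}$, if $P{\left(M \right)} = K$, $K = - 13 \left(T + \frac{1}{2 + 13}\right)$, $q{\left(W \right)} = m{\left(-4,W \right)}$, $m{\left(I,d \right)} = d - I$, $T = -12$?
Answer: $- \frac{15}{1917613} \approx -7.8222 \cdot 10^{-6}$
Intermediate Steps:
$q{\left(W \right)} = 4 + W$ ($q{\left(W \right)} = W - -4 = W + 4 = 4 + W$)
$K = \frac{2327}{15}$ ($K = - 13 \left(-12 + \frac{1}{2 + 13}\right) = - 13 \left(-12 + \frac{1}{15}\right) = \left(-13\right) \left(- \frac{179}{15}\right) = \frac{2327}{15} \approx 155.13$)
$P{\left(M \right)} = \frac{2327}{15}$
$\frac{1}{P{\left(\left(15 + q{\left(5 \right)}\right) \left(-6\right) \right)} - 127996} = \frac{1}{\frac{2327}{15} - 127996} = \frac{1}{- \frac{1917613}{15}} = - \frac{15}{1917613}$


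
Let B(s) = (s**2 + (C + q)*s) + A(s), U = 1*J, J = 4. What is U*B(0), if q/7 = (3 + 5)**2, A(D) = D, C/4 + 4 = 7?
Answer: 0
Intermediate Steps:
C = 12 (C = -16 + 4*7 = -16 + 28 = 12)
q = 448 (q = 7*(3 + 5)**2 = 7*8**2 = 7*64 = 448)
U = 4 (U = 1*4 = 4)
B(s) = s**2 + 461*s (B(s) = (s**2 + (12 + 448)*s) + s = (s**2 + 460*s) + s = s**2 + 461*s)
U*B(0) = 4*(0*(461 + 0)) = 4*(0*461) = 4*0 = 0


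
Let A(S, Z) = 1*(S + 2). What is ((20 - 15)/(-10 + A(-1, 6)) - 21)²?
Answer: 37636/81 ≈ 464.64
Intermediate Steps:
A(S, Z) = 2 + S (A(S, Z) = 1*(2 + S) = 2 + S)
((20 - 15)/(-10 + A(-1, 6)) - 21)² = ((20 - 15)/(-10 + (2 - 1)) - 21)² = (5/(-10 + 1) - 21)² = (5/(-9) - 21)² = (5*(-⅑) - 21)² = (-5/9 - 21)² = (-194/9)² = 37636/81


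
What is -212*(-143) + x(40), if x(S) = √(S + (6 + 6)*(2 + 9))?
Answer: 30316 + 2*√43 ≈ 30329.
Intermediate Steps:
x(S) = √(132 + S) (x(S) = √(S + 12*11) = √(S + 132) = √(132 + S))
-212*(-143) + x(40) = -212*(-143) + √(132 + 40) = 30316 + √172 = 30316 + 2*√43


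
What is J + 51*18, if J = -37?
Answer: 881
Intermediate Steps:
J + 51*18 = -37 + 51*18 = -37 + 918 = 881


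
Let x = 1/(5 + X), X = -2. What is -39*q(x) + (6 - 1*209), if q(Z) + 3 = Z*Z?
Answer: -271/3 ≈ -90.333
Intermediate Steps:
x = 1/3 (x = 1/(5 - 2) = 1/3 ≈ 0.33333)
q(Z) = -3 + Z**2 (q(Z) = -3 + Z*Z = -3 + Z**2)
-39*q(x) + (6 - 1*209) = -39*(-3 + (1/3)**2) + (6 - 1*209) = -39*(-3 + 1/9) + (6 - 209) = -39*(-26/9) - 203 = 338/3 - 203 = -271/3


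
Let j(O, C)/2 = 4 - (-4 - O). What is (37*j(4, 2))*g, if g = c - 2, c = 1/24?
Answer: -1739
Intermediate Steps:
j(O, C) = 16 + 2*O (j(O, C) = 2*(4 - (-4 - O)) = 2*(4 + (4 + O)) = 2*(8 + O) = 16 + 2*O)
c = 1/24 ≈ 0.041667
g = -47/24 (g = 1/24 - 2 = -47/24 ≈ -1.9583)
(37*j(4, 2))*g = (37*(16 + 2*4))*(-47/24) = (37*(16 + 8))*(-47/24) = (37*24)*(-47/24) = 888*(-47/24) = -1739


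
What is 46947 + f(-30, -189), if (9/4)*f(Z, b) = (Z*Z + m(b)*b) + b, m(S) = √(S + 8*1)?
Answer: 47263 - 84*I*√181 ≈ 47263.0 - 1130.1*I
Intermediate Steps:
m(S) = √(8 + S) (m(S) = √(S + 8) = √(8 + S))
f(Z, b) = 4*b/9 + 4*Z²/9 + 4*b*√(8 + b)/9 (f(Z, b) = 4*((Z*Z + √(8 + b)*b) + b)/9 = 4*((Z² + b*√(8 + b)) + b)/9 = 4*(b + Z² + b*√(8 + b))/9 = 4*b/9 + 4*Z²/9 + 4*b*√(8 + b)/9)
46947 + f(-30, -189) = 46947 + ((4/9)*(-189) + (4/9)*(-30)² + (4/9)*(-189)*√(8 - 189)) = 46947 + (-84 + (4/9)*900 + (4/9)*(-189)*√(-181)) = 46947 + (-84 + 400 + (4/9)*(-189)*(I*√181)) = 46947 + (-84 + 400 - 84*I*√181) = 46947 + (316 - 84*I*√181) = 47263 - 84*I*√181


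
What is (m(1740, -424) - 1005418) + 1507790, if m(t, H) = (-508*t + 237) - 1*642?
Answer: -381953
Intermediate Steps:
m(t, H) = -405 - 508*t (m(t, H) = (237 - 508*t) - 642 = -405 - 508*t)
(m(1740, -424) - 1005418) + 1507790 = ((-405 - 508*1740) - 1005418) + 1507790 = ((-405 - 883920) - 1005418) + 1507790 = (-884325 - 1005418) + 1507790 = -1889743 + 1507790 = -381953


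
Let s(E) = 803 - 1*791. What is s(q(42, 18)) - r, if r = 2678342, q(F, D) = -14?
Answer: -2678330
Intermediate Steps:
s(E) = 12 (s(E) = 803 - 791 = 12)
s(q(42, 18)) - r = 12 - 1*2678342 = 12 - 2678342 = -2678330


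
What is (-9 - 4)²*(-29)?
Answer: -4901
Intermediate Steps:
(-9 - 4)²*(-29) = (-13)²*(-29) = 169*(-29) = -4901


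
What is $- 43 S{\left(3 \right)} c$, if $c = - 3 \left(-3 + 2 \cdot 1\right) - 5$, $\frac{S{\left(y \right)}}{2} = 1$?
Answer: $172$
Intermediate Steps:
$S{\left(y \right)} = 2$ ($S{\left(y \right)} = 2 \cdot 1 = 2$)
$c = -2$ ($c = - 3 \left(-3 + 2\right) - 5 = \left(-3\right) \left(-1\right) - 5 = 3 - 5 = -2$)
$- 43 S{\left(3 \right)} c = \left(-43\right) 2 \left(-2\right) = \left(-86\right) \left(-2\right) = 172$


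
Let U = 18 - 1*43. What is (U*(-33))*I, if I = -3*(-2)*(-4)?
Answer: -19800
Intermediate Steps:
I = -24 (I = 6*(-4) = -24)
U = -25 (U = 18 - 43 = -25)
(U*(-33))*I = -25*(-33)*(-24) = 825*(-24) = -19800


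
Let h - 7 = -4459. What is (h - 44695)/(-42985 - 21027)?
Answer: 49147/64012 ≈ 0.76778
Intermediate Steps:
h = -4452 (h = 7 - 4459 = -4452)
(h - 44695)/(-42985 - 21027) = (-4452 - 44695)/(-42985 - 21027) = -49147/(-64012) = -49147*(-1/64012) = 49147/64012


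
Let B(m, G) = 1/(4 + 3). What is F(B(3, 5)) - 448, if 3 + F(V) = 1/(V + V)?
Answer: -895/2 ≈ -447.50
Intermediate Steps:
B(m, G) = ⅐ (B(m, G) = 1/7 = ⅐)
F(V) = -3 + 1/(2*V) (F(V) = -3 + 1/(V + V) = -3 + 1/(2*V))
F(B(3, 5)) - 448 = (-3 + 1/(2*(⅐))) - 448 = (-3 + (½)*7) - 448 = (-3 + 7/2) - 448 = ½ - 448 = -895/2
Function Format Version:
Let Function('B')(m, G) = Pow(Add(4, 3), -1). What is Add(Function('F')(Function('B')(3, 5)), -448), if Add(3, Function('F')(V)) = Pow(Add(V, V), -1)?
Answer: Rational(-895, 2) ≈ -447.50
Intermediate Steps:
Function('B')(m, G) = Rational(1, 7) (Function('B')(m, G) = Pow(7, -1) = Rational(1, 7))
Function('F')(V) = Add(-3, Mul(Rational(1, 2), Pow(V, -1))) (Function('F')(V) = Add(-3, Pow(Add(V, V), -1)) = Add(-3, Pow(Mul(2, V), -1)) = Add(-3, Mul(Rational(1, 2), Pow(V, -1))))
Add(Function('F')(Function('B')(3, 5)), -448) = Add(Add(-3, Mul(Rational(1, 2), Pow(Rational(1, 7), -1))), -448) = Add(Add(-3, Mul(Rational(1, 2), 7)), -448) = Add(Add(-3, Rational(7, 2)), -448) = Add(Rational(1, 2), -448) = Rational(-895, 2)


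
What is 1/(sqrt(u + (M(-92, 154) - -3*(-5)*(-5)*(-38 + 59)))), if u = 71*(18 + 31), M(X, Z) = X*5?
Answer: sqrt(4594)/4594 ≈ 0.014754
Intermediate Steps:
M(X, Z) = 5*X
u = 3479 (u = 71*49 = 3479)
1/(sqrt(u + (M(-92, 154) - -3*(-5)*(-5)*(-38 + 59)))) = 1/(sqrt(3479 + (5*(-92) - -3*(-5)*(-5)*(-38 + 59)))) = 1/(sqrt(3479 + (-460 - 15*(-5)*21))) = 1/(sqrt(3479 + (-460 - (-75)*21))) = 1/(sqrt(3479 + (-460 - 1*(-1575)))) = 1/(sqrt(3479 + (-460 + 1575))) = 1/(sqrt(3479 + 1115)) = 1/(sqrt(4594)) = sqrt(4594)/4594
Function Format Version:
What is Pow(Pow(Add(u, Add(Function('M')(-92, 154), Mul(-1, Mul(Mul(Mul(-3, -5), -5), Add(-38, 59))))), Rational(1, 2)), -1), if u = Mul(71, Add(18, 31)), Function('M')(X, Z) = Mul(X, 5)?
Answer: Mul(Rational(1, 4594), Pow(4594, Rational(1, 2))) ≈ 0.014754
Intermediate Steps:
Function('M')(X, Z) = Mul(5, X)
u = 3479 (u = Mul(71, 49) = 3479)
Pow(Pow(Add(u, Add(Function('M')(-92, 154), Mul(-1, Mul(Mul(Mul(-3, -5), -5), Add(-38, 59))))), Rational(1, 2)), -1) = Pow(Pow(Add(3479, Add(Mul(5, -92), Mul(-1, Mul(Mul(Mul(-3, -5), -5), Add(-38, 59))))), Rational(1, 2)), -1) = Pow(Pow(Add(3479, Add(-460, Mul(-1, Mul(Mul(15, -5), 21)))), Rational(1, 2)), -1) = Pow(Pow(Add(3479, Add(-460, Mul(-1, Mul(-75, 21)))), Rational(1, 2)), -1) = Pow(Pow(Add(3479, Add(-460, Mul(-1, -1575))), Rational(1, 2)), -1) = Pow(Pow(Add(3479, Add(-460, 1575)), Rational(1, 2)), -1) = Pow(Pow(Add(3479, 1115), Rational(1, 2)), -1) = Pow(Pow(4594, Rational(1, 2)), -1) = Mul(Rational(1, 4594), Pow(4594, Rational(1, 2)))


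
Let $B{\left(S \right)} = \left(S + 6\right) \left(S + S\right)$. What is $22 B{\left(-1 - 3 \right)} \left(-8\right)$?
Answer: $2816$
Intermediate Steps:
$B{\left(S \right)} = 2 S \left(6 + S\right)$ ($B{\left(S \right)} = \left(6 + S\right) 2 S = 2 S \left(6 + S\right)$)
$22 B{\left(-1 - 3 \right)} \left(-8\right) = 22 \cdot 2 \left(-1 - 3\right) \left(6 - 4\right) \left(-8\right) = 22 \cdot 2 \left(-4\right) \left(6 - 4\right) \left(-8\right) = 22 \cdot 2 \left(-4\right) 2 \left(-8\right) = 22 \left(-16\right) \left(-8\right) = \left(-352\right) \left(-8\right) = 2816$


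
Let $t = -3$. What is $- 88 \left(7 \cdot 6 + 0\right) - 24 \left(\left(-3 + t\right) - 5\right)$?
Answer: $-3432$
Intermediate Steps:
$- 88 \left(7 \cdot 6 + 0\right) - 24 \left(\left(-3 + t\right) - 5\right) = - 88 \left(7 \cdot 6 + 0\right) - 24 \left(\left(-3 - 3\right) - 5\right) = - 88 \left(42 + 0\right) - 24 \left(-6 - 5\right) = \left(-88\right) 42 - -264 = -3696 + 264 = -3432$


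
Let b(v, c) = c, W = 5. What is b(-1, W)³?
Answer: 125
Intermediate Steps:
b(-1, W)³ = 5³ = 125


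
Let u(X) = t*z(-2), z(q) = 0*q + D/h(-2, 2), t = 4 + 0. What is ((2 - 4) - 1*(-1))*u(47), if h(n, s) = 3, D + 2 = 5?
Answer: -4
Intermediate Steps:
D = 3 (D = -2 + 5 = 3)
t = 4
z(q) = 1 (z(q) = 0*q + 3/3 = 0 + 3*(⅓) = 0 + 1 = 1)
u(X) = 4 (u(X) = 4*1 = 4)
((2 - 4) - 1*(-1))*u(47) = ((2 - 4) - 1*(-1))*4 = (-2 + 1)*4 = -1*4 = -4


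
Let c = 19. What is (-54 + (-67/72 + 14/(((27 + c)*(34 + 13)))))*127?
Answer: -542906077/77832 ≈ -6975.4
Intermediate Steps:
(-54 + (-67/72 + 14/(((27 + c)*(34 + 13)))))*127 = (-54 + (-67/72 + 14/(((27 + 19)*(34 + 13)))))*127 = (-54 + (-67*1/72 + 14/((46*47))))*127 = (-54 + (-67/72 + 14/2162))*127 = (-54 + (-67/72 + 14*(1/2162)))*127 = (-54 + (-67/72 + 7/1081))*127 = (-54 - 71923/77832)*127 = -4274851/77832*127 = -542906077/77832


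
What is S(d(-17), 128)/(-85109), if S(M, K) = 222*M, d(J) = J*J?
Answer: -64158/85109 ≈ -0.75383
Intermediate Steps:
d(J) = J²
S(d(-17), 128)/(-85109) = (222*(-17)²)/(-85109) = (222*289)*(-1/85109) = 64158*(-1/85109) = -64158/85109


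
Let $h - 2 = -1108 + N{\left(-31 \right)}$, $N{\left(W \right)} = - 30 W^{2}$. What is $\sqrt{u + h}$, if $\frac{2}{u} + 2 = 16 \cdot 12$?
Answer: $\frac{3 i \sqrt{30019145}}{95} \approx 173.02 i$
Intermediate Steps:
$h = -29936$ ($h = 2 - \left(1108 + 30 \left(-31\right)^{2}\right) = 2 - 29938 = -29936$)
$u = \frac{1}{95}$ ($u = \frac{2}{-2 + 16 \cdot 12} = \frac{2}{-2 + 192} = \frac{2}{190} = 2 \cdot \frac{1}{190} = \frac{1}{95} \approx 0.010526$)
$\sqrt{u + h} = \sqrt{\frac{1}{95} - 29936} = \sqrt{- \frac{2843919}{95}} = \frac{3 i \sqrt{30019145}}{95}$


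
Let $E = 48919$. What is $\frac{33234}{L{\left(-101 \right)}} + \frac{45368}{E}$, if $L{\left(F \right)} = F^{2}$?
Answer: $\frac{39407038}{9415523} \approx 4.1853$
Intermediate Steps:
$\frac{33234}{L{\left(-101 \right)}} + \frac{45368}{E} = \frac{33234}{\left(-101\right)^{2}} + \frac{45368}{48919} = \frac{33234}{10201} + 45368 \cdot \frac{1}{48919} = 33234 \cdot \frac{1}{10201} + \frac{856}{923} = \frac{33234}{10201} + \frac{856}{923} = \frac{39407038}{9415523}$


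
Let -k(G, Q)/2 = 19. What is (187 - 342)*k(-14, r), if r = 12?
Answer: 5890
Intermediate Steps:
k(G, Q) = -38 (k(G, Q) = -2*19 = -38)
(187 - 342)*k(-14, r) = (187 - 342)*(-38) = -155*(-38) = 5890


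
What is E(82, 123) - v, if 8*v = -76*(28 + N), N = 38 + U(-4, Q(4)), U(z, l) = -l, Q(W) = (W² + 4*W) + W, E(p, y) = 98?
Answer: 383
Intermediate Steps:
Q(W) = W² + 5*W
N = 2 (N = 38 - 4*(5 + 4) = 38 - 4*9 = 38 - 1*36 = 38 - 36 = 2)
v = -285 (v = (-76*(28 + 2))/8 = (-76*30)/8 = (⅛)*(-2280) = -285)
E(82, 123) - v = 98 - 1*(-285) = 98 + 285 = 383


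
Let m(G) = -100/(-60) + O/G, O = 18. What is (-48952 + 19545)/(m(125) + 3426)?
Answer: -11027625/1285429 ≈ -8.5789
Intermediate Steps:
m(G) = 5/3 + 18/G (m(G) = -100/(-60) + 18/G = -100*(-1/60) + 18/G = 5/3 + 18/G)
(-48952 + 19545)/(m(125) + 3426) = (-48952 + 19545)/((5/3 + 18/125) + 3426) = -29407/((5/3 + 18*(1/125)) + 3426) = -29407/((5/3 + 18/125) + 3426) = -29407/(679/375 + 3426) = -29407/1285429/375 = -29407*375/1285429 = -11027625/1285429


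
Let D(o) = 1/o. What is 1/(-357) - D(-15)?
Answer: 38/595 ≈ 0.063866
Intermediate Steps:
1/(-357) - D(-15) = 1/(-357) - 1/(-15) = -1/357 - 1*(-1/15) = -1/357 + 1/15 = 38/595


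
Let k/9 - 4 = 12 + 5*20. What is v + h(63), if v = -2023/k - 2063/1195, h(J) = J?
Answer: 74026283/1247580 ≈ 59.336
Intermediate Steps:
k = 1044 (k = 36 + 9*(12 + 5*20) = 36 + 9*(12 + 100) = 36 + 9*112 = 36 + 1008 = 1044)
v = -4571257/1247580 (v = -2023/1044 - 2063/1195 = -4571257/1247580 ≈ -3.6641)
v + h(63) = -4571257/1247580 + 63 = 74026283/1247580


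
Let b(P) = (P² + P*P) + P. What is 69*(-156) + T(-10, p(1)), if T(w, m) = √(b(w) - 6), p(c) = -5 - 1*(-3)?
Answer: -10764 + 2*√46 ≈ -10750.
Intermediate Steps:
b(P) = P + 2*P² (b(P) = (P² + P²) + P = 2*P² + P = P + 2*P²)
p(c) = -2 (p(c) = -5 + 3 = -2)
T(w, m) = √(-6 + w*(1 + 2*w)) (T(w, m) = √(w*(1 + 2*w) - 6) = √(-6 + w*(1 + 2*w)))
69*(-156) + T(-10, p(1)) = 69*(-156) + √(-6 - 10*(1 + 2*(-10))) = -10764 + √(-6 - 10*(1 - 20)) = -10764 + √(-6 - 10*(-19)) = -10764 + √(-6 + 190) = -10764 + √184 = -10764 + 2*√46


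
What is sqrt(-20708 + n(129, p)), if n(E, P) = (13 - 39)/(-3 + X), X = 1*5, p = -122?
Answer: I*sqrt(20721) ≈ 143.95*I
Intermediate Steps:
X = 5
n(E, P) = -13 (n(E, P) = (13 - 39)/(-3 + 5) = -26/2 = -26*1/2 = -13)
sqrt(-20708 + n(129, p)) = sqrt(-20708 - 13) = sqrt(-20721) = I*sqrt(20721)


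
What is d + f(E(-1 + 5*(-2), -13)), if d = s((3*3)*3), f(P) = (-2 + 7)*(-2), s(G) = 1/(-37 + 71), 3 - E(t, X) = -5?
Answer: -339/34 ≈ -9.9706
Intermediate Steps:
E(t, X) = 8 (E(t, X) = 3 - 1*(-5) = 3 + 5 = 8)
s(G) = 1/34
f(P) = -10 (f(P) = 5*(-2) = -10)
d = 1/34 ≈ 0.029412
d + f(E(-1 + 5*(-2), -13)) = 1/34 - 10 = -339/34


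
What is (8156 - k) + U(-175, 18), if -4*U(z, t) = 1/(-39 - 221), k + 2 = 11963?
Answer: -3957199/1040 ≈ -3805.0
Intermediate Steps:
k = 11961 (k = -2 + 11963 = 11961)
U(z, t) = 1/1040 (U(z, t) = -1/(4*(-39 - 221)) = -¼/(-260) = -¼*(-1/260) = 1/1040)
(8156 - k) + U(-175, 18) = (8156 - 1*11961) + 1/1040 = (8156 - 11961) + 1/1040 = -3805 + 1/1040 = -3957199/1040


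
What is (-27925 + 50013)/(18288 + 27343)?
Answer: 22088/45631 ≈ 0.48406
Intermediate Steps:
(-27925 + 50013)/(18288 + 27343) = 22088/45631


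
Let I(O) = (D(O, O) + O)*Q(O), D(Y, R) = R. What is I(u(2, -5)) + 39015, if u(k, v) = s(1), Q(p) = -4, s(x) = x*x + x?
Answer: 38999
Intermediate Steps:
s(x) = x + x**2 (s(x) = x**2 + x = x + x**2)
u(k, v) = 2 (u(k, v) = 1*(1 + 1) = 1*2 = 2)
I(O) = -8*O (I(O) = (O + O)*(-4) = (2*O)*(-4) = -8*O)
I(u(2, -5)) + 39015 = -8*2 + 39015 = -16 + 39015 = 38999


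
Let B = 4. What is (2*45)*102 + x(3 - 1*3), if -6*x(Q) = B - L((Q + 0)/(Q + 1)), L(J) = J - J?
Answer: 27538/3 ≈ 9179.3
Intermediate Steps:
L(J) = 0
x(Q) = -⅔ (x(Q) = -(4 - 1*0)/6 = -(4 + 0)/6 = -⅙*4 = -⅔)
(2*45)*102 + x(3 - 1*3) = (2*45)*102 - ⅔ = 90*102 - ⅔ = 9180 - ⅔ = 27538/3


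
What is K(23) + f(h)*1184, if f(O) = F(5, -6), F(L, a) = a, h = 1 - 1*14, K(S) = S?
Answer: -7081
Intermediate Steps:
h = -13 (h = 1 - 14 = -13)
f(O) = -6
K(23) + f(h)*1184 = 23 - 6*1184 = 23 - 7104 = -7081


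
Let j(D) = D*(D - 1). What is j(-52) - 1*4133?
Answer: -1377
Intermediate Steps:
j(D) = D*(-1 + D)
j(-52) - 1*4133 = -52*(-1 - 52) - 1*4133 = -52*(-53) - 4133 = 2756 - 4133 = -1377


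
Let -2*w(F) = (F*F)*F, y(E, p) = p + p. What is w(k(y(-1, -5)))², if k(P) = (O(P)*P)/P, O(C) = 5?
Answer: 15625/4 ≈ 3906.3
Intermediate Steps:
y(E, p) = 2*p
k(P) = 5 (k(P) = (5*P)/P = 5)
w(F) = -F³/2 (w(F) = -F*F*F/2 = -F²*F/2 = -F³/2)
w(k(y(-1, -5)))² = (-½*5³)² = (-½*125)² = (-125/2)² = 15625/4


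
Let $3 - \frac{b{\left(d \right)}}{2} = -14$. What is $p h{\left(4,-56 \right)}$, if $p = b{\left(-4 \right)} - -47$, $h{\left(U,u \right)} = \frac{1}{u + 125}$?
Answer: $\frac{27}{23} \approx 1.1739$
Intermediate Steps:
$h{\left(U,u \right)} = \frac{1}{125 + u}$
$b{\left(d \right)} = 34$ ($b{\left(d \right)} = 6 - -28 = 6 + 28 = 34$)
$p = 81$ ($p = 34 - -47 = 34 + 47 = 81$)
$p h{\left(4,-56 \right)} = \frac{81}{125 - 56} = \frac{81}{69} = 81 \cdot \frac{1}{69} = \frac{27}{23}$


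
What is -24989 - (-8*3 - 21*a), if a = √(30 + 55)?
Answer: -24965 + 21*√85 ≈ -24771.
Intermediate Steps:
a = √85 ≈ 9.2195
-24989 - (-8*3 - 21*a) = -24989 - (-8*3 - 21*√85) = -24989 - (-24 - 21*√85) = -24989 + (24 + 21*√85) = -24965 + 21*√85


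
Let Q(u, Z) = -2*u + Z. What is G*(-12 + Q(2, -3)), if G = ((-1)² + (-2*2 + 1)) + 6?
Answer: -76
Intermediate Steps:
Q(u, Z) = Z - 2*u
G = 4 (G = (1 + (-4 + 1)) + 6 = (1 - 3) + 6 = -2 + 6 = 4)
G*(-12 + Q(2, -3)) = 4*(-12 + (-3 - 2*2)) = 4*(-12 + (-3 - 4)) = 4*(-12 - 7) = 4*(-19) = -76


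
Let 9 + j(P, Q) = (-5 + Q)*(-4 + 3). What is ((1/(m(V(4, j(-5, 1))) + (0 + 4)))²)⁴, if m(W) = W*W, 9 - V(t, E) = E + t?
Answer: 1/13685690504052736 ≈ 7.3069e-17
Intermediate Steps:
j(P, Q) = -4 - Q (j(P, Q) = -9 + (-5 + Q)*(-4 + 3) = -9 + (-5 + Q)*(-1) = -9 + (5 - Q) = -4 - Q)
V(t, E) = 9 - E - t (V(t, E) = 9 - (E + t) = 9 + (-E - t) = 9 - E - t)
m(W) = W²
((1/(m(V(4, j(-5, 1))) + (0 + 4)))²)⁴ = ((1/((9 - (-4 - 1*1) - 1*4)² + (0 + 4)))²)⁴ = ((1/((9 - (-4 - 1) - 4)² + 4))²)⁴ = ((1/((9 - 1*(-5) - 4)² + 4))²)⁴ = ((1/((9 + 5 - 4)² + 4))²)⁴ = ((1/(10² + 4))²)⁴ = ((1/(100 + 4))²)⁴ = ((1/104)²)⁴ = (1/10816)⁴ = 1/13685690504052736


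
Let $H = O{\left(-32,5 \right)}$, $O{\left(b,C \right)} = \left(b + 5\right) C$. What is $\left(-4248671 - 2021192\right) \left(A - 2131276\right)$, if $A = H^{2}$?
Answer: $13248540282013$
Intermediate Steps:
$O{\left(b,C \right)} = C \left(5 + b\right)$ ($O{\left(b,C \right)} = \left(5 + b\right) C = C \left(5 + b\right)$)
$H = -135$ ($H = 5 \left(5 - 32\right) = 5 \left(-27\right) = -135$)
$A = 18225$ ($A = \left(-135\right)^{2} = 18225$)
$\left(-4248671 - 2021192\right) \left(A - 2131276\right) = \left(-4248671 - 2021192\right) \left(18225 - 2131276\right) = \left(-6269863\right) \left(-2113051\right) = 13248540282013$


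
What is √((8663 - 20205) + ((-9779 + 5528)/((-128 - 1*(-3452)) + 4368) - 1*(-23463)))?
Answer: 3*√2176837923/1282 ≈ 109.18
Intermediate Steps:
√((8663 - 20205) + ((-9779 + 5528)/((-128 - 1*(-3452)) + 4368) - 1*(-23463))) = √(-11542 + (-4251/((-128 + 3452) + 4368) + 23463)) = √(-11542 + (-4251/(3324 + 4368) + 23463)) = √(-11542 + (-4251/7692 + 23463)) = √(-11542 + (-4251*1/7692 + 23463)) = √(-11542 + (-1417/2564 + 23463)) = √(-11542 + 60157715/2564) = √(30564027/2564) = 3*√2176837923/1282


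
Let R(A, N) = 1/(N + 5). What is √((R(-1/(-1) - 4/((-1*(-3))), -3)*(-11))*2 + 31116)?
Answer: √31105 ≈ 176.37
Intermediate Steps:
R(A, N) = 1/(5 + N)
√((R(-1/(-1) - 4/((-1*(-3))), -3)*(-11))*2 + 31116) = √((-11/(5 - 3))*2 + 31116) = √((-11/2)*2 + 31116) = √(((½)*(-11))*2 + 31116) = √(-11/2*2 + 31116) = √(-11 + 31116) = √31105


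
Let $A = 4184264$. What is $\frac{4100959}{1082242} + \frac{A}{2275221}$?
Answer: $\frac{13858974276827}{2462339725482} \approx 5.6284$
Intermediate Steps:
$\frac{4100959}{1082242} + \frac{A}{2275221} = \frac{4100959}{1082242} + \frac{4184264}{2275221} = \frac{13858974276827}{2462339725482}$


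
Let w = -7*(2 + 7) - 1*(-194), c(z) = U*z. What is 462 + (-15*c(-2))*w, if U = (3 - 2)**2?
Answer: 4392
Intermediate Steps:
U = 1 (U = 1**2 = 1)
c(z) = z (c(z) = 1*z = z)
w = 131 (w = -7*9 + 194 = -63 + 194 = 131)
462 + (-15*c(-2))*w = 462 - 15*(-2)*131 = 462 + 30*131 = 462 + 3930 = 4392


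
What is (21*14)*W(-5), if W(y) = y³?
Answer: -36750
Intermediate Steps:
(21*14)*W(-5) = (21*14)*(-5)³ = 294*(-125) = -36750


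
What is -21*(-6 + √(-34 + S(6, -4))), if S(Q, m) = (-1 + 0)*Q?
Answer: 126 - 42*I*√10 ≈ 126.0 - 132.82*I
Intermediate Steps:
S(Q, m) = -Q
-21*(-6 + √(-34 + S(6, -4))) = -21*(-6 + √(-34 - 1*6)) = -21*(-6 + √(-34 - 6)) = -21*(-6 + √(-40)) = -21*(-6 + 2*I*√10) = 126 - 42*I*√10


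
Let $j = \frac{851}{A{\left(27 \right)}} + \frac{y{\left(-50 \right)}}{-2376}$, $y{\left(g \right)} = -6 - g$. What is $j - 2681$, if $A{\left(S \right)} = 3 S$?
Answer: $- \frac{432623}{162} \approx -2670.5$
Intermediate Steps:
$j = \frac{1699}{162}$ ($j = \frac{851}{3 \cdot 27} + \frac{-6 - -50}{-2376} = \frac{851}{81} + \left(-6 + 50\right) \left(- \frac{1}{2376}\right) = 851 \cdot \frac{1}{81} + 44 \left(- \frac{1}{2376}\right) = \frac{851}{81} - \frac{1}{54} = \frac{1699}{162} \approx 10.488$)
$j - 2681 = \frac{1699}{162} - 2681 = - \frac{432623}{162}$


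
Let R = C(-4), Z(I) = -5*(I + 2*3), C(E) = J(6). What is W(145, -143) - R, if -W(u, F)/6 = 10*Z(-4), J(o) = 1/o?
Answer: 3599/6 ≈ 599.83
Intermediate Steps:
C(E) = 1/6
Z(I) = -30 - 5*I (Z(I) = -5*(I + 6) = -5*(6 + I) = -30 - 5*I)
R = 1/6 ≈ 0.16667
W(u, F) = 600 (W(u, F) = -60*(-30 - 5*(-4)) = -60*(-30 + 20) = -60*(-10) = -6*(-100) = 600)
W(145, -143) - R = 600 - 1*1/6 = 600 - 1/6 = 3599/6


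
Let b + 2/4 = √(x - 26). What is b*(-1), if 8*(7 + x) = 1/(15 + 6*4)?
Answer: ½ - I*√803010/156 ≈ 0.5 - 5.7443*I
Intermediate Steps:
x = -2183/312 (x = -7 + 1/(8*(15 + 6*4)) = -7 + 1/(8*(15 + 24)) = -7 + (⅛)/39 = -7 + (⅛)*(1/39) = -7 + 1/312 = -2183/312 ≈ -6.9968)
b = -½ + I*√803010/156 (b = -½ + √(-2183/312 - 26) = -½ + √(-10295/312) = -½ + I*√803010/156 ≈ -0.5 + 5.7443*I)
b*(-1) = (-½ + I*√803010/156)*(-1) = ½ - I*√803010/156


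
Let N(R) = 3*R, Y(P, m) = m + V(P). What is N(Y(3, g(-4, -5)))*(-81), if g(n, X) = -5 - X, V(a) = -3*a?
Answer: 2187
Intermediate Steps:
Y(P, m) = m - 3*P
N(Y(3, g(-4, -5)))*(-81) = (3*((-5 - 1*(-5)) - 3*3))*(-81) = (3*((-5 + 5) - 9))*(-81) = (3*(0 - 9))*(-81) = (3*(-9))*(-81) = -27*(-81) = 2187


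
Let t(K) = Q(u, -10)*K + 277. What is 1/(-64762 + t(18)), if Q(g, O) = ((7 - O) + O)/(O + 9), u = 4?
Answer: -1/64611 ≈ -1.5477e-5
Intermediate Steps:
Q(g, O) = 7/(9 + O)
t(K) = 277 - 7*K (t(K) = (7/(9 - 10))*K + 277 = (7/(-1))*K + 277 = (7*(-1))*K + 277 = -7*K + 277 = 277 - 7*K)
1/(-64762 + t(18)) = 1/(-64762 + (277 - 7*18)) = 1/(-64762 + (277 - 126)) = 1/(-64762 + 151) = 1/(-64611) = -1/64611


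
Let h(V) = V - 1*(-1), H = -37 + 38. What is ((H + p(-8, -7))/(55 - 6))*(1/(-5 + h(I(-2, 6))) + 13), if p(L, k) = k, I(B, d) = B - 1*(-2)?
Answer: -153/98 ≈ -1.5612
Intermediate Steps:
I(B, d) = 2 + B (I(B, d) = B + 2 = 2 + B)
H = 1
h(V) = 1 + V (h(V) = V + 1 = 1 + V)
((H + p(-8, -7))/(55 - 6))*(1/(-5 + h(I(-2, 6))) + 13) = ((1 - 7)/(55 - 6))*(1/(-5 + (1 + (2 - 2))) + 13) = (-6/49)*(1/(-5 + (1 + 0)) + 13) = (-6*1/49)*(1/(-5 + 1) + 13) = -6*(1/(-4) + 13)/49 = -6*(-¼ + 13)/49 = -6/49*51/4 = -153/98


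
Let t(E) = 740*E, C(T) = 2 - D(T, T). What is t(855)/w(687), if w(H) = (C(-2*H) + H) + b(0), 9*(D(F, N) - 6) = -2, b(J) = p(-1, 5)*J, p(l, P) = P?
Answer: 5694300/6149 ≈ 926.05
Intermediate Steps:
b(J) = 5*J
D(F, N) = 52/9 (D(F, N) = 6 + (⅑)*(-2) = 6 - 2/9 = 52/9)
C(T) = -34/9 (C(T) = 2 - 1*52/9 = 2 - 52/9 = -34/9)
w(H) = -34/9 + H (w(H) = (-34/9 + H) + 5*0 = (-34/9 + H) + 0 = -34/9 + H)
t(855)/w(687) = (740*855)/(-34/9 + 687) = 632700/(6149/9) = 632700*(9/6149) = 5694300/6149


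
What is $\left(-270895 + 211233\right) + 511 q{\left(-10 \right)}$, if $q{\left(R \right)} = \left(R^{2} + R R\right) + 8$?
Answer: $46626$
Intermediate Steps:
$q{\left(R \right)} = 8 + 2 R^{2}$ ($q{\left(R \right)} = \left(R^{2} + R^{2}\right) + 8 = 2 R^{2} + 8 = 8 + 2 R^{2}$)
$\left(-270895 + 211233\right) + 511 q{\left(-10 \right)} = \left(-270895 + 211233\right) + 511 \left(8 + 2 \left(-10\right)^{2}\right) = -59662 + 511 \left(8 + 2 \cdot 100\right) = -59662 + 511 \left(8 + 200\right) = -59662 + 511 \cdot 208 = -59662 + 106288 = 46626$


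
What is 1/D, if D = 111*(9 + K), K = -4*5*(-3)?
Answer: 1/7659 ≈ 0.00013057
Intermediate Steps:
K = 60 (K = -20*(-3) = 60)
D = 7659 (D = 111*(9 + 60) = 111*69 = 7659)
1/D = 1/7659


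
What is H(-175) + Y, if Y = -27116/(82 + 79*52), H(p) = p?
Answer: -380183/2095 ≈ -181.47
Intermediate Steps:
Y = -13558/2095 (Y = -27116/(82 + 4108) = -27116/4190 = -27116*1/4190 = -13558/2095 ≈ -6.4716)
H(-175) + Y = -175 - 13558/2095 = -380183/2095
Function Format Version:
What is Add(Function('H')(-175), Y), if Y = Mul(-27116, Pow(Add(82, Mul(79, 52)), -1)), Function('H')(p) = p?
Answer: Rational(-380183, 2095) ≈ -181.47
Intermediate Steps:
Y = Rational(-13558, 2095) (Y = Mul(-27116, Pow(Add(82, 4108), -1)) = Mul(-27116, Pow(4190, -1)) = Mul(-27116, Rational(1, 4190)) = Rational(-13558, 2095) ≈ -6.4716)
Add(Function('H')(-175), Y) = Add(-175, Rational(-13558, 2095)) = Rational(-380183, 2095)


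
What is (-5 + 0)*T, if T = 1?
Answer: -5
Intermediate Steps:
(-5 + 0)*T = (-5 + 0)*1 = -5*1 = -5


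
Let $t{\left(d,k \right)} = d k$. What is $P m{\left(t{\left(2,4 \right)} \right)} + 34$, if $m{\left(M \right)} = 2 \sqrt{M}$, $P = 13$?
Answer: $34 + 52 \sqrt{2} \approx 107.54$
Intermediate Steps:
$P m{\left(t{\left(2,4 \right)} \right)} + 34 = 13 \cdot 2 \sqrt{2 \cdot 4} + 34 = 13 \cdot 2 \sqrt{8} + 34 = 13 \cdot 2 \cdot 2 \sqrt{2} + 34 = 13 \cdot 4 \sqrt{2} + 34 = 52 \sqrt{2} + 34 = 34 + 52 \sqrt{2}$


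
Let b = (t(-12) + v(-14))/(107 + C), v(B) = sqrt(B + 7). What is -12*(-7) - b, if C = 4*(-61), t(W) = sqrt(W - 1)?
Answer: 84 + I*sqrt(7)/137 + I*sqrt(13)/137 ≈ 84.0 + 0.04563*I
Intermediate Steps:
v(B) = sqrt(7 + B)
t(W) = sqrt(-1 + W)
C = -244
b = -I*sqrt(7)/137 - I*sqrt(13)/137 (b = (sqrt(-1 - 12) + sqrt(7 - 14))/(107 - 244) = (sqrt(-13) + sqrt(-7))/(-137) = (I*sqrt(13) + I*sqrt(7))*(-1/137) = (I*sqrt(7) + I*sqrt(13))*(-1/137) = -I*sqrt(7)/137 - I*sqrt(13)/137 ≈ -0.04563*I)
-12*(-7) - b = -12*(-7) - I*(-sqrt(7) - sqrt(13))/137 = 84 - I*(-sqrt(7) - sqrt(13))/137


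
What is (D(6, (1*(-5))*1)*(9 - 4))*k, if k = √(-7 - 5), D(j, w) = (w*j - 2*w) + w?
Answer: -250*I*√3 ≈ -433.01*I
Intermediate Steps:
D(j, w) = -w + j*w (D(j, w) = (j*w - 2*w) + w = (-2*w + j*w) + w = -w + j*w)
k = 2*I*√3 (k = √(-12) = 2*I*√3 ≈ 3.4641*I)
(D(6, (1*(-5))*1)*(9 - 4))*k = ((((1*(-5))*1)*(-1 + 6))*(9 - 4))*(2*I*√3) = ((-5*1*5)*5)*(2*I*√3) = (-5*5*5)*(2*I*√3) = (-25*5)*(2*I*√3) = -250*I*√3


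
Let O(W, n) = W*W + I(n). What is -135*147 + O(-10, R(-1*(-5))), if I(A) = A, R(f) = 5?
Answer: -19740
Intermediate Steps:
O(W, n) = n + W² (O(W, n) = W*W + n = W² + n = n + W²)
-135*147 + O(-10, R(-1*(-5))) = -135*147 + (5 + (-10)²) = -19845 + (5 + 100) = -19845 + 105 = -19740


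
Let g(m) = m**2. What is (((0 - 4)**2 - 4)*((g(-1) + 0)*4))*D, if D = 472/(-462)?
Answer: -3776/77 ≈ -49.039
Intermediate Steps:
D = -236/231 (D = 472*(-1/462) = -236/231 ≈ -1.0216)
(((0 - 4)**2 - 4)*((g(-1) + 0)*4))*D = (((0 - 4)**2 - 4)*(((-1)**2 + 0)*4))*(-236/231) = (((-4)**2 - 4)*((1 + 0)*4))*(-236/231) = ((16 - 4)*(1*4))*(-236/231) = (12*4)*(-236/231) = 48*(-236/231) = -3776/77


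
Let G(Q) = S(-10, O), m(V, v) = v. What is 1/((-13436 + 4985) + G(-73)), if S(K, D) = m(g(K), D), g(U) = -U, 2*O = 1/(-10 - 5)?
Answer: -30/253531 ≈ -0.00011833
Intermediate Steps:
O = -1/30 (O = 1/(2*(-10 - 5)) = (½)/(-15) = (½)*(-1/15) = -1/30 ≈ -0.033333)
S(K, D) = D
G(Q) = -1/30
1/((-13436 + 4985) + G(-73)) = 1/((-13436 + 4985) - 1/30) = 1/(-8451 - 1/30) = 1/(-253531/30) = -30/253531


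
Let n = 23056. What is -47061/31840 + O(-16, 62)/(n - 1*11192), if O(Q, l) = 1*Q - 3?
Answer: -69867083/47218720 ≈ -1.4796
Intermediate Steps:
O(Q, l) = -3 + Q (O(Q, l) = Q - 3 = -3 + Q)
-47061/31840 + O(-16, 62)/(n - 1*11192) = -47061/31840 + (-3 - 16)/(23056 - 1*11192) = -47061*1/31840 - 19/(23056 - 11192) = -47061/31840 - 19/11864 = -69867083/47218720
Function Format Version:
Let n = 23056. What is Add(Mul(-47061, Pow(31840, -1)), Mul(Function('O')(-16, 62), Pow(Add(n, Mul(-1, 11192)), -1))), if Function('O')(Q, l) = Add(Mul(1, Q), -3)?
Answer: Rational(-69867083, 47218720) ≈ -1.4796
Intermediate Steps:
Function('O')(Q, l) = Add(-3, Q) (Function('O')(Q, l) = Add(Q, -3) = Add(-3, Q))
Add(Mul(-47061, Pow(31840, -1)), Mul(Function('O')(-16, 62), Pow(Add(n, Mul(-1, 11192)), -1))) = Add(Mul(-47061, Pow(31840, -1)), Mul(Add(-3, -16), Pow(Add(23056, Mul(-1, 11192)), -1))) = Add(Mul(-47061, Rational(1, 31840)), Mul(-19, Pow(Add(23056, -11192), -1))) = Add(Rational(-47061, 31840), Mul(-19, Pow(11864, -1))) = Add(Rational(-47061, 31840), Mul(-19, Rational(1, 11864))) = Add(Rational(-47061, 31840), Rational(-19, 11864)) = Rational(-69867083, 47218720)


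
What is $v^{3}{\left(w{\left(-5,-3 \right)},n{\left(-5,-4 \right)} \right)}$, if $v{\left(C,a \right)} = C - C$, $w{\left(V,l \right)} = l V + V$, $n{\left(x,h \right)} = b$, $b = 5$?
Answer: $0$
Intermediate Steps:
$n{\left(x,h \right)} = 5$
$w{\left(V,l \right)} = V + V l$ ($w{\left(V,l \right)} = V l + V = V + V l$)
$v{\left(C,a \right)} = 0$
$v^{3}{\left(w{\left(-5,-3 \right)},n{\left(-5,-4 \right)} \right)} = 0^{3} = 0$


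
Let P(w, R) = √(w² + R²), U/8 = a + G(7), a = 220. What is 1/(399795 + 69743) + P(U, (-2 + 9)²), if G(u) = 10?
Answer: 1/469538 + √3388001 ≈ 1840.7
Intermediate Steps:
U = 1840 (U = 8*(220 + 10) = 8*230 = 1840)
P(w, R) = √(R² + w²)
1/(399795 + 69743) + P(U, (-2 + 9)²) = 1/(399795 + 69743) + √(((-2 + 9)²)² + 1840²) = 1/469538 + √((7²)² + 3385600) = 1/469538 + √(49² + 3385600) = 1/469538 + √(2401 + 3385600) = 1/469538 + √3388001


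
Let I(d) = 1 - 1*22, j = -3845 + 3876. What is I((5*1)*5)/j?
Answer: -21/31 ≈ -0.67742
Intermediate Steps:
j = 31
I(d) = -21 (I(d) = 1 - 22 = -21)
I((5*1)*5)/j = -21/31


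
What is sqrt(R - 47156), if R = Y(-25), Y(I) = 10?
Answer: I*sqrt(47146) ≈ 217.13*I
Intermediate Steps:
R = 10
sqrt(R - 47156) = sqrt(10 - 47156) = sqrt(-47146) = I*sqrt(47146)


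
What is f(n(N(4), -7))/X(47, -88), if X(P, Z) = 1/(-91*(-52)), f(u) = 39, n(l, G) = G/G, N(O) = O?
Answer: 184548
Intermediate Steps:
n(l, G) = 1
X(P, Z) = 1/4732 (X(P, Z) = -1/91*(-1/52) = 1/4732)
f(n(N(4), -7))/X(47, -88) = 39/(1/4732) = 39*4732 = 184548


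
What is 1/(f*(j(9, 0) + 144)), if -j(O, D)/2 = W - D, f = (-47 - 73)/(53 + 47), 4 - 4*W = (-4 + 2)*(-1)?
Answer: -5/858 ≈ -0.0058275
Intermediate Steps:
W = ½ (W = 1 - (-4 + 2)*(-1)/4 = 1 - (-1)*(-1)/2 = 1 - ¼*2 = 1 - ½ = ½ ≈ 0.50000)
f = -6/5 (f = -120/100 = -120*1/100 = -6/5 ≈ -1.2000)
j(O, D) = -1 + 2*D (j(O, D) = -2*(½ - D) = -1 + 2*D)
1/(f*(j(9, 0) + 144)) = 1/(-6*((-1 + 2*0) + 144)/5) = 1/(-6*((-1 + 0) + 144)/5) = 1/(-6*(-1 + 144)/5) = 1/(-6/5*143) = 1/(-858/5) = -5/858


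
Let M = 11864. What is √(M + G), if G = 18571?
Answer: √30435 ≈ 174.46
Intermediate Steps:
√(M + G) = √(11864 + 18571) = √30435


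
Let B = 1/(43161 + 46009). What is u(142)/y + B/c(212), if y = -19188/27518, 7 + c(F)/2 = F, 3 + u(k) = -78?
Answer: 55210051363/475276100 ≈ 116.16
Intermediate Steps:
u(k) = -81 (u(k) = -3 - 78 = -81)
c(F) = -14 + 2*F
B = 1/89170 ≈ 1.1215e-5
y = -9594/13759 (y = -19188*1/27518 = -9594/13759 ≈ -0.69729)
u(142)/y + B/c(212) = -81/(-9594/13759) + 1/(89170*(-14 + 2*212)) = -81*(-13759/9594) + 1/(89170*(-14 + 424)) = 123831/1066 + (1/89170)/410 = 123831/1066 + (1/89170)*(1/410) = 123831/1066 + 1/36559700 = 55210051363/475276100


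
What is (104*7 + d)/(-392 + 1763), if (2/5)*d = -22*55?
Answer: -2297/1371 ≈ -1.6754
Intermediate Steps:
d = -3025 (d = 5*(-22*55)/2 = (5/2)*(-1210) = -3025)
(104*7 + d)/(-392 + 1763) = (104*7 - 3025)/(-392 + 1763) = (728 - 3025)/1371 = -2297*1/1371 = -2297/1371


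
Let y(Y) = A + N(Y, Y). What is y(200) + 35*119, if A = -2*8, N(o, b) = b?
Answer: 4349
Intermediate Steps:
A = -16
y(Y) = -16 + Y
y(200) + 35*119 = (-16 + 200) + 35*119 = 184 + 4165 = 4349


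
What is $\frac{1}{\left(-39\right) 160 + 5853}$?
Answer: $- \frac{1}{387} \approx -0.002584$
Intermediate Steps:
$\frac{1}{\left(-39\right) 160 + 5853} = \frac{1}{-6240 + 5853} = \frac{1}{-387} = - \frac{1}{387}$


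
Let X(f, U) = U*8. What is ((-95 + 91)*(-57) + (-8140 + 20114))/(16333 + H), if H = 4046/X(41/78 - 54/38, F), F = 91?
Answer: 634504/849605 ≈ 0.74682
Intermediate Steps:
X(f, U) = 8*U
H = 289/52 (H = 4046/((8*91)) = 4046/728 = 4046*(1/728) = 289/52 ≈ 5.5577)
((-95 + 91)*(-57) + (-8140 + 20114))/(16333 + H) = ((-95 + 91)*(-57) + (-8140 + 20114))/(16333 + 289/52) = (-4*(-57) + 11974)/(849605/52) = (228 + 11974)*(52/849605) = 12202*(52/849605) = 634504/849605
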